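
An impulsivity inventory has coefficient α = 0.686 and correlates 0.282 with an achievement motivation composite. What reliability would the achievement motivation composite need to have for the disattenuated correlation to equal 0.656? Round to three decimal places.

r_true = r_obs / √(r_xx · r_yy) ⇒ 0.656 = 0.282 / √(0.686 · r_yy).
√(0.686 · r_yy) = 0.282 / 0.656 = 0.4299; 0.686 · r_yy = 0.1848; r_yy = 0.1848 / 0.686 ≈ 0.269.

0.269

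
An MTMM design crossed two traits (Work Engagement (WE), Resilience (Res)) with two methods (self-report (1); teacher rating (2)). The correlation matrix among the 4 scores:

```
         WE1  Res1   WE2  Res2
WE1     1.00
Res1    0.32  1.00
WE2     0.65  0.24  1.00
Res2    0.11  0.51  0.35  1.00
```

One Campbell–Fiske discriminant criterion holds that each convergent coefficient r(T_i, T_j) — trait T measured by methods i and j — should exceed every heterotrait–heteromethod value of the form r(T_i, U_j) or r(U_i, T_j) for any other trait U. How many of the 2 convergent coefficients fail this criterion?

0

Convergent coefficients and their comparison sets:
WE (methods 1·2): 0.65 vs {0.11, 0.24} → pass.
Res (methods 1·2): 0.51 vs {0.24, 0.11} → pass.
0 of 2 fail.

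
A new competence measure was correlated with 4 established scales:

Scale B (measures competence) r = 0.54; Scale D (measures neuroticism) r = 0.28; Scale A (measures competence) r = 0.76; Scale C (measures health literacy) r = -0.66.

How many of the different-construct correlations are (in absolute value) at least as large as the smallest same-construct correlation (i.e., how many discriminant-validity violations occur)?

1

Convergent (same construct = competence): Scale B, Scale A.
Smallest convergent = 0.54. Discriminant |r|: 0.28, 0.66; count ≥ 0.54 → 1.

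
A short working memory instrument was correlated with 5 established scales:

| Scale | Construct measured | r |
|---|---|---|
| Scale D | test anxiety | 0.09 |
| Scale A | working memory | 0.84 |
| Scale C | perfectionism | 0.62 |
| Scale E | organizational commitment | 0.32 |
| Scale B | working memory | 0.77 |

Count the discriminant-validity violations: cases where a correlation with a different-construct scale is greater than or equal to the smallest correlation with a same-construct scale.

Convergent (same construct = working memory): Scale A, Scale B.
Smallest convergent = 0.77. Discriminant values: 0.09, 0.62, 0.32; count ≥ 0.77 → 0.

0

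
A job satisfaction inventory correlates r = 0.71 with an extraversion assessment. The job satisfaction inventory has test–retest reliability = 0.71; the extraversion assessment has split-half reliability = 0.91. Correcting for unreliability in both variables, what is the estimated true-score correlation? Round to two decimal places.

0.88

r_true = r_obs / √(r_xx · r_yy) = 0.71 / √(0.71 × 0.91) = 0.71 / √0.6461 = 0.71 / 0.8038 ≈ 0.88.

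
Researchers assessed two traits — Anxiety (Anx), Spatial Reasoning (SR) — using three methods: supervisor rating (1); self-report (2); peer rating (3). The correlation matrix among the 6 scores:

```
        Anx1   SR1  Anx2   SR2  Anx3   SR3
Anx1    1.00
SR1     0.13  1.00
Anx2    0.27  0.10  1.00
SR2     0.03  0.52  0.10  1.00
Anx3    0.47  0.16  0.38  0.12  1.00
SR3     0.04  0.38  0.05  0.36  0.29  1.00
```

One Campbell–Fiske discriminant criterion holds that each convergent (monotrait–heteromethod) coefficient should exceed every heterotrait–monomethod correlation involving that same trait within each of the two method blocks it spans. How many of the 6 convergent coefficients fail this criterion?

Convergent coefficients and their comparison sets:
Anx (methods 1·2): 0.27 vs {0.13, 0.10} → pass.
Anx (methods 1·3): 0.47 vs {0.13, 0.29} → pass.
Anx (methods 2·3): 0.38 vs {0.10, 0.29} → pass.
SR (methods 1·2): 0.52 vs {0.13, 0.10} → pass.
SR (methods 1·3): 0.38 vs {0.13, 0.29} → pass.
SR (methods 2·3): 0.36 vs {0.10, 0.29} → pass.
0 of 6 fail.

0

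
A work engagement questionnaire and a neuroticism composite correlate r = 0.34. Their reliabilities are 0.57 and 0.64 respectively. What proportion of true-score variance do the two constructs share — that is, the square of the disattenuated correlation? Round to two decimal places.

0.32

Disattenuated r = 0.34 / √(0.57 × 0.64) = 0.34 / 0.6040 = 0.5629.
Shared true-score variance = 0.5629² = 0.3169 ≈ 0.32.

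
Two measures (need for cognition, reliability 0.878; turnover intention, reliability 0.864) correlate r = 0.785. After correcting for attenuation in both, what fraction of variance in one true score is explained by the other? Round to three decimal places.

Disattenuated r = 0.785 / √(0.878 × 0.864) = 0.785 / 0.8710 = 0.9013.
Shared true-score variance = 0.9013² = 0.8123 ≈ 0.812.

0.812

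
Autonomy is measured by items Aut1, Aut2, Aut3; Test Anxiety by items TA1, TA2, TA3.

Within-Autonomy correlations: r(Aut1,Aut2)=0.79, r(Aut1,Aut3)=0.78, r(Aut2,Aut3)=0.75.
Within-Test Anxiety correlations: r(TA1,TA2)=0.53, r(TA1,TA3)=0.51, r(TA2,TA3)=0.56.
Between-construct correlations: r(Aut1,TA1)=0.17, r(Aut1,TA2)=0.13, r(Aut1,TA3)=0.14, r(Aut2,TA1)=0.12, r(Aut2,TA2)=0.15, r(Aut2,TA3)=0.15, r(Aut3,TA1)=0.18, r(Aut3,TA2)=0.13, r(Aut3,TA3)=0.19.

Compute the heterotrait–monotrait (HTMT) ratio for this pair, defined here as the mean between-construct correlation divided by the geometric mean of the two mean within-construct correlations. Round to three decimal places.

Mean between = 1.36/9 = 0.1511.
Mean within-Aut = 2.32/3 = 0.7733; mean within-TA = 1.60/3 = 0.5333.
Geometric mean = √(0.7733 × 0.5333) = 0.6422.
HTMT = 0.1511 / 0.6422 = 0.235.

0.235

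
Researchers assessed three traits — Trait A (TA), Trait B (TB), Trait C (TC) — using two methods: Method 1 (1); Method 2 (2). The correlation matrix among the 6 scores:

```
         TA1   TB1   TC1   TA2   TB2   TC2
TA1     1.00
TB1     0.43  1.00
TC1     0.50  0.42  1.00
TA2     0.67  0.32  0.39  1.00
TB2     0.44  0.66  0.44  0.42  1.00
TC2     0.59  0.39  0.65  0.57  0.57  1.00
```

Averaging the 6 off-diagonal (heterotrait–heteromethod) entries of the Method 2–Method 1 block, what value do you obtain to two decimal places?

0.43

HTHM values (method 2 × method 1): 0.32, 0.39, 0.44, 0.44, 0.59, 0.39; mean = 2.57/6 = 0.43.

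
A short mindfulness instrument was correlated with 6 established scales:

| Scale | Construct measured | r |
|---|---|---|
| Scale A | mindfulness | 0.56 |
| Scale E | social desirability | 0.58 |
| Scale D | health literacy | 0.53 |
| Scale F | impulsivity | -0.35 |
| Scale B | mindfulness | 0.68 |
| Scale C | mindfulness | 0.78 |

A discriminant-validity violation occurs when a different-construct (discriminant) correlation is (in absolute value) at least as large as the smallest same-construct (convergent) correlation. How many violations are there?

1

Convergent (same construct = mindfulness): Scale A, Scale B, Scale C.
Smallest convergent = 0.56. Discriminant |r|: 0.58, 0.53, 0.35; count ≥ 0.56 → 1.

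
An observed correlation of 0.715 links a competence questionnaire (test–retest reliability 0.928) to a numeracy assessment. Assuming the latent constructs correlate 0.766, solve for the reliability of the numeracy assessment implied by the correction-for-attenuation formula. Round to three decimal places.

r_true = r_obs / √(r_xx · r_yy) ⇒ 0.766 = 0.715 / √(0.928 · r_yy).
√(0.928 · r_yy) = 0.715 / 0.766 = 0.9334; 0.928 · r_yy = 0.8712; r_yy = 0.8712 / 0.928 ≈ 0.939.

0.939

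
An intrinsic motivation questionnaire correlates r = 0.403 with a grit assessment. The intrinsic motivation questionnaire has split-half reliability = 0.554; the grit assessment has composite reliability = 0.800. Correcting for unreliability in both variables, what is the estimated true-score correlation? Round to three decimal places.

0.605

r_true = r_obs / √(r_xx · r_yy) = 0.403 / √(0.554 × 0.800) = 0.403 / √0.443200 = 0.403 / 0.6657 ≈ 0.605.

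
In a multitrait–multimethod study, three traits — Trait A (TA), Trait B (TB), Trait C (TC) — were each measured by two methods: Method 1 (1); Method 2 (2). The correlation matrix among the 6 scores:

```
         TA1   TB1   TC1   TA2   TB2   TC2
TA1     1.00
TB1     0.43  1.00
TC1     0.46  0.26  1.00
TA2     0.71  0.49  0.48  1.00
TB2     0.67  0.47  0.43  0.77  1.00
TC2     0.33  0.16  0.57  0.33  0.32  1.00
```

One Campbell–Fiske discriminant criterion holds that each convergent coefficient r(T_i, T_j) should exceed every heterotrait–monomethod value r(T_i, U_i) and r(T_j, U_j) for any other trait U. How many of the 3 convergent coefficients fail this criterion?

2

Checking each validity diagonal entry against its comparison values:
TA (methods 1·2): 0.71 vs {0.43, 0.77, 0.46, 0.33} → fail.
TB (methods 1·2): 0.47 vs {0.43, 0.77, 0.26, 0.32} → fail.
TC (methods 1·2): 0.57 vs {0.46, 0.33, 0.26, 0.32} → pass.
2 of 3 fail.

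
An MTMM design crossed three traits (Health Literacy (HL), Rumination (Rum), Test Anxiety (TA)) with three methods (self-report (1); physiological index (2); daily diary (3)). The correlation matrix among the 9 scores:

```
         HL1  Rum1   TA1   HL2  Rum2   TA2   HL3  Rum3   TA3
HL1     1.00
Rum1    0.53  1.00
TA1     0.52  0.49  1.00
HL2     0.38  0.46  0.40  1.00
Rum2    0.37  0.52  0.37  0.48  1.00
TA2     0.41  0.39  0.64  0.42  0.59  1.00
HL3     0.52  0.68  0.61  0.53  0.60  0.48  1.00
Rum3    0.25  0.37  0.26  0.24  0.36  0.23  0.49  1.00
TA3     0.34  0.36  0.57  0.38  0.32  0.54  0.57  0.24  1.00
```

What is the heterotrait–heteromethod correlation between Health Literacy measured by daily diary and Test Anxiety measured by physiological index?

Different traits and methods: r(HL3, TA2) = 0.48.

0.48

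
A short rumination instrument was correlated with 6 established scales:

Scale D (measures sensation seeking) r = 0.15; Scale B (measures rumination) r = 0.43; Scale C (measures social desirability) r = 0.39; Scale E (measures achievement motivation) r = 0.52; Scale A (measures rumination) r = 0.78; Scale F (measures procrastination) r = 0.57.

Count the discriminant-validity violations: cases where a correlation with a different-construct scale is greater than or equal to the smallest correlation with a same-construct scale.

Convergent (same construct = rumination): Scale B, Scale A.
Smallest convergent = 0.43. Discriminant values: 0.15, 0.39, 0.52, 0.57; count ≥ 0.43 → 2.

2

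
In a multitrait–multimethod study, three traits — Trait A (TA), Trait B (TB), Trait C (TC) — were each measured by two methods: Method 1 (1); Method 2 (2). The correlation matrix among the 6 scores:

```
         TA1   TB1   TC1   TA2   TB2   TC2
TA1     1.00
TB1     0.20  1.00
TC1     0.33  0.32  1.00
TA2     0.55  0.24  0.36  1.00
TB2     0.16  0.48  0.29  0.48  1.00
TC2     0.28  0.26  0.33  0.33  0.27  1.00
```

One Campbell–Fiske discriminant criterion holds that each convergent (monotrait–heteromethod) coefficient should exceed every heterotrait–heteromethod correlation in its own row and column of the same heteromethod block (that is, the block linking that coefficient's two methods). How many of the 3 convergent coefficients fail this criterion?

1

Each convergent coefficient versus the relevant comparison correlations:
TA (methods 1·2): 0.55 vs {0.16, 0.24, 0.28, 0.36} → pass.
TB (methods 1·2): 0.48 vs {0.24, 0.16, 0.26, 0.29} → pass.
TC (methods 1·2): 0.33 vs {0.36, 0.28, 0.29, 0.26} → fail.
1 of 3 fail.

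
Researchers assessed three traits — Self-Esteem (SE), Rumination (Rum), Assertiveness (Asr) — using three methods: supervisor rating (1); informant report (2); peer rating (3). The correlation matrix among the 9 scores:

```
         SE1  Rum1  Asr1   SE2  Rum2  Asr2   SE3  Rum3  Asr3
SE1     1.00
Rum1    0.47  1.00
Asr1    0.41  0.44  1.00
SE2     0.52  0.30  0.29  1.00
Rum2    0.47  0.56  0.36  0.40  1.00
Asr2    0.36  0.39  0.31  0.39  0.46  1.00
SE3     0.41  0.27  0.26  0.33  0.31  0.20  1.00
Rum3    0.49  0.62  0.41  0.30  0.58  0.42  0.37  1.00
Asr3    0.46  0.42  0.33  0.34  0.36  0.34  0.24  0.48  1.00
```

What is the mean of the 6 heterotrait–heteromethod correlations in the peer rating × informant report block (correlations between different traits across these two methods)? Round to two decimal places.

HTHM values (method 3 × method 2): 0.31, 0.20, 0.30, 0.42, 0.34, 0.36; mean = 1.93/6 = 0.32.

0.32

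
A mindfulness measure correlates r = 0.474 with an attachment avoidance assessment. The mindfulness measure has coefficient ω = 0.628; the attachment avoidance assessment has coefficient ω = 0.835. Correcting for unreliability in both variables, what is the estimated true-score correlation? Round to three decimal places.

r_true = r_obs / √(r_xx · r_yy) = 0.474 / √(0.628 × 0.835) = 0.474 / √0.524380 = 0.474 / 0.7241 ≈ 0.655.

0.655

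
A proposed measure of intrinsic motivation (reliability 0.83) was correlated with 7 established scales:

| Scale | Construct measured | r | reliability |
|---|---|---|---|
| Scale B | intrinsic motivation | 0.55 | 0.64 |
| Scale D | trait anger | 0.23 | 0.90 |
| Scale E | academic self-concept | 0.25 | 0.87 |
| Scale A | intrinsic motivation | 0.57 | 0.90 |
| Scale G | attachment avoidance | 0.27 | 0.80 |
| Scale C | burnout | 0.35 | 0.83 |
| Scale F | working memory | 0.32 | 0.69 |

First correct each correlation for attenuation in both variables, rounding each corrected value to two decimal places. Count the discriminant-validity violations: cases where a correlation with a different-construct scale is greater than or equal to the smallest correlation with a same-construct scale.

0

Disattenuated r (r / √(r_scale · r_new)):
  Scale B (conv): 0.55 / √(0.64·0.83) = 0.75
  Scale D (disc): 0.23 / √(0.90·0.83) = 0.27
  Scale E (disc): 0.25 / √(0.87·0.83) = 0.29
  Scale A (conv): 0.57 / √(0.90·0.83) = 0.66
  Scale G (disc): 0.27 / √(0.80·0.83) = 0.33
  Scale C (disc): 0.35 / √(0.83·0.83) = 0.42
  Scale F (disc): 0.32 / √(0.69·0.83) = 0.42
Smallest convergent = 0.66. Discriminant values: 0.27, 0.29, 0.33, 0.42, 0.42; count ≥ 0.66 → 0.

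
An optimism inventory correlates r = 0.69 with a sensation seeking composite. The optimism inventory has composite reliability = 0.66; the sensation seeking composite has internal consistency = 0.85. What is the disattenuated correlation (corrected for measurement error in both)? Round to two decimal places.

r_true = r_obs / √(r_xx · r_yy) = 0.69 / √(0.66 × 0.85) = 0.69 / √0.5610 = 0.69 / 0.7490 ≈ 0.92.

0.92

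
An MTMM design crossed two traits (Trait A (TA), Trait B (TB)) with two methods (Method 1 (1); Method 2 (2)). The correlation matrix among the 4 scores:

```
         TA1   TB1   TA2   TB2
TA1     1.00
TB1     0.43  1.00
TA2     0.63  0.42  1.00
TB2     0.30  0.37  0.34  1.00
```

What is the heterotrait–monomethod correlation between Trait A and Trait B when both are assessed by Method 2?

0.34

Different traits, same method: r(TA2, TB2) = 0.34.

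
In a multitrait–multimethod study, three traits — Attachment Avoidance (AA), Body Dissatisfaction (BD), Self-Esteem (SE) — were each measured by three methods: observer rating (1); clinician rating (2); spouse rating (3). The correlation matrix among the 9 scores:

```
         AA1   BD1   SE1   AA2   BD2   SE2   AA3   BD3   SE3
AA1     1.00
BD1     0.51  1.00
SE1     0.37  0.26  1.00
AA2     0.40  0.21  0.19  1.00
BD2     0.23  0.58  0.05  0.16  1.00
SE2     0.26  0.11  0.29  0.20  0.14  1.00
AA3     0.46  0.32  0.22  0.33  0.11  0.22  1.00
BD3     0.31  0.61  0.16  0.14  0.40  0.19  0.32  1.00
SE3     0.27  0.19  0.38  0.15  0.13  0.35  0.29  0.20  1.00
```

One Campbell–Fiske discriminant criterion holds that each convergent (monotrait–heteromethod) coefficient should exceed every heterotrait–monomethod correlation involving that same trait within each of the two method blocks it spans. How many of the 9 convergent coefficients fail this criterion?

Each convergent coefficient versus the relevant comparison correlations:
AA (methods 1·2): 0.40 vs {0.51, 0.16, 0.37, 0.20} → fail.
AA (methods 1·3): 0.46 vs {0.51, 0.32, 0.37, 0.29} → fail.
AA (methods 2·3): 0.33 vs {0.16, 0.32, 0.20, 0.29} → pass.
BD (methods 1·2): 0.58 vs {0.51, 0.16, 0.26, 0.14} → pass.
BD (methods 1·3): 0.61 vs {0.51, 0.32, 0.26, 0.20} → pass.
BD (methods 2·3): 0.40 vs {0.16, 0.32, 0.14, 0.20} → pass.
SE (methods 1·2): 0.29 vs {0.37, 0.20, 0.26, 0.14} → fail.
SE (methods 1·3): 0.38 vs {0.37, 0.29, 0.26, 0.20} → pass.
SE (methods 2·3): 0.35 vs {0.20, 0.29, 0.14, 0.20} → pass.
3 of 9 fail.

3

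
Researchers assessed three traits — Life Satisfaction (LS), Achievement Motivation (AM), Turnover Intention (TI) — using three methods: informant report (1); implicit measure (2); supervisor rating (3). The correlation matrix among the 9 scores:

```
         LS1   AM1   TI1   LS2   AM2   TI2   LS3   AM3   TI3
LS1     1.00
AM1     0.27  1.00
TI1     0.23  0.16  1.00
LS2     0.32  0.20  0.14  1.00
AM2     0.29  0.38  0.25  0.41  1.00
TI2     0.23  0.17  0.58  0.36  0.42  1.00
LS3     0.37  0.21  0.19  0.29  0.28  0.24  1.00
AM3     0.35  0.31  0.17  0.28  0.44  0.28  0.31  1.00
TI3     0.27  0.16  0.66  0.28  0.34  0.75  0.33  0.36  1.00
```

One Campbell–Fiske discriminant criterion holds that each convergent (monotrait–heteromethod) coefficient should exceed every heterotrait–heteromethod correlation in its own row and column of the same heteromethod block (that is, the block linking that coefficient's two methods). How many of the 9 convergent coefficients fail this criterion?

Checking each validity diagonal entry against its comparison values:
LS (methods 1·2): 0.32 vs {0.29, 0.20, 0.23, 0.14} → pass.
LS (methods 1·3): 0.37 vs {0.35, 0.21, 0.27, 0.19} → pass.
LS (methods 2·3): 0.29 vs {0.28, 0.28, 0.28, 0.24} → pass.
AM (methods 1·2): 0.38 vs {0.20, 0.29, 0.17, 0.25} → pass.
AM (methods 1·3): 0.31 vs {0.21, 0.35, 0.16, 0.17} → fail.
AM (methods 2·3): 0.44 vs {0.28, 0.28, 0.34, 0.28} → pass.
TI (methods 1·2): 0.58 vs {0.14, 0.23, 0.25, 0.17} → pass.
TI (methods 1·3): 0.66 vs {0.19, 0.27, 0.17, 0.16} → pass.
TI (methods 2·3): 0.75 vs {0.24, 0.28, 0.28, 0.34} → pass.
1 of 9 fail.

1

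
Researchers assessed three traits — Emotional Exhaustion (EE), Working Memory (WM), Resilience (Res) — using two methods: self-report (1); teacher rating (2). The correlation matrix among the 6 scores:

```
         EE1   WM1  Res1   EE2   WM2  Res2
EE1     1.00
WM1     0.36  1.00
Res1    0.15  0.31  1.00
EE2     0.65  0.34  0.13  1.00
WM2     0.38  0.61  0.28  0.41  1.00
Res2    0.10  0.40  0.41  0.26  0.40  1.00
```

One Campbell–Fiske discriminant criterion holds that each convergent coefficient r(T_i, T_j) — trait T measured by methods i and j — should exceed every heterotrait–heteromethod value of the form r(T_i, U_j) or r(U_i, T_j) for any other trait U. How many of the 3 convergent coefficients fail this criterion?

0

Convergent coefficients and their comparison sets:
EE (methods 1·2): 0.65 vs {0.38, 0.34, 0.10, 0.13} → pass.
WM (methods 1·2): 0.61 vs {0.34, 0.38, 0.40, 0.28} → pass.
Res (methods 1·2): 0.41 vs {0.13, 0.10, 0.28, 0.40} → pass.
0 of 3 fail.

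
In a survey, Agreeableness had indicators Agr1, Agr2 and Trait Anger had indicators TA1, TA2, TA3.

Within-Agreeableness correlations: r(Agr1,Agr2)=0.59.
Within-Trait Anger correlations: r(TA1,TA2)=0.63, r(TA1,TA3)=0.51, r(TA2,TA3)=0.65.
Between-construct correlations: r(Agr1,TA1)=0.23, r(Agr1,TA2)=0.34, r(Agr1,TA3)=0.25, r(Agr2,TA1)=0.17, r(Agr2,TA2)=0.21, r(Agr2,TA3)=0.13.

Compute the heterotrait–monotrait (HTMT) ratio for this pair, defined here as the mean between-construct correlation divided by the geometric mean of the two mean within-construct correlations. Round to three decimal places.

Mean heterotrait r = 1.33/6 = 0.2217.
Mean within-Agr = 0.59/1 = 0.5900; mean within-TA = 1.79/3 = 0.5967.
Geometric mean = √(0.5900 × 0.5967) = 0.5933.
HTMT = 0.2217 / 0.5933 = 0.374.

0.374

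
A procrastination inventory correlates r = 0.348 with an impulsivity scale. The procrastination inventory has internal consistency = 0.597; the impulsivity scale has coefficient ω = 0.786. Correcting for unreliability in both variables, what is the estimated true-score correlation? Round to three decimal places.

0.508

r_true = r_obs / √(r_xx · r_yy) = 0.348 / √(0.597 × 0.786) = 0.348 / √0.469242 = 0.348 / 0.6850 ≈ 0.508.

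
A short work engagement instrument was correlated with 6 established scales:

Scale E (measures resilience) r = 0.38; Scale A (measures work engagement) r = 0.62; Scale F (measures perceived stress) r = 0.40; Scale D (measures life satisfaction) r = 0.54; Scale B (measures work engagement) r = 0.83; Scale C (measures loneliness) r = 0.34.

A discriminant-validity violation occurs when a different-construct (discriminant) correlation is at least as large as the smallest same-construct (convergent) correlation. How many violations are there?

Convergent (same construct = work engagement): Scale A, Scale B.
Smallest convergent = 0.62. Discriminant values: 0.38, 0.40, 0.54, 0.34; count ≥ 0.62 → 0.

0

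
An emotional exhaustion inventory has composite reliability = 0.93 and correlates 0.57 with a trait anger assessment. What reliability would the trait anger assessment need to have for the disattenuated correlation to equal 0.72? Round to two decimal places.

r_true = r_obs / √(r_xx · r_yy) ⇒ 0.72 = 0.57 / √(0.93 · r_yy).
√(0.93 · r_yy) = 0.57 / 0.72 = 0.7917; 0.93 · r_yy = 0.6268; r_yy = 0.6268 / 0.93 ≈ 0.67.

0.67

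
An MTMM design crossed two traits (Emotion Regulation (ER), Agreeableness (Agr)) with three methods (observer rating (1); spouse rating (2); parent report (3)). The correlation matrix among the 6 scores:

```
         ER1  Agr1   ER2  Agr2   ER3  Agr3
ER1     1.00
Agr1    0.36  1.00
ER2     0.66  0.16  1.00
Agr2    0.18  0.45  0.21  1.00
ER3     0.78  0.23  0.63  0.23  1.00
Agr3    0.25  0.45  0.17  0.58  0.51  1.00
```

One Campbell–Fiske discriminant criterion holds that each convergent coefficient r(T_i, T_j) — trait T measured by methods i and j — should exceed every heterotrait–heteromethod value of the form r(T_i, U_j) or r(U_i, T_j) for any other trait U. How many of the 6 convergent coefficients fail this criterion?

0

Convergent coefficients and their comparison sets:
ER (methods 1·2): 0.66 vs {0.18, 0.16} → pass.
ER (methods 1·3): 0.78 vs {0.25, 0.23} → pass.
ER (methods 2·3): 0.63 vs {0.17, 0.23} → pass.
Agr (methods 1·2): 0.45 vs {0.16, 0.18} → pass.
Agr (methods 1·3): 0.45 vs {0.23, 0.25} → pass.
Agr (methods 2·3): 0.58 vs {0.23, 0.17} → pass.
0 of 6 fail.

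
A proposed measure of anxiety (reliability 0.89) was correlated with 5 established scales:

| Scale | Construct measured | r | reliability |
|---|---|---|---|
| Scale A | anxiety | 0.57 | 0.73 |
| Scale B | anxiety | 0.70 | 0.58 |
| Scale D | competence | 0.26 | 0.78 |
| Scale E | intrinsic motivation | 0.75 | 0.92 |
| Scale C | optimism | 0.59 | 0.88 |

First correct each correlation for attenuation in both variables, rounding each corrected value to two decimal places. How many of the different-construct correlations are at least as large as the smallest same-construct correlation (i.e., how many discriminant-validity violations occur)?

1

Disattenuated r (r / √(r_scale · r_new)):
  Scale A (conv): 0.57 / √(0.73·0.89) = 0.71
  Scale B (conv): 0.70 / √(0.58·0.89) = 0.97
  Scale D (disc): 0.26 / √(0.78·0.89) = 0.31
  Scale E (disc): 0.75 / √(0.92·0.89) = 0.83
  Scale C (disc): 0.59 / √(0.88·0.89) = 0.67
Smallest convergent = 0.71. Discriminant values: 0.31, 0.83, 0.67; count ≥ 0.71 → 1.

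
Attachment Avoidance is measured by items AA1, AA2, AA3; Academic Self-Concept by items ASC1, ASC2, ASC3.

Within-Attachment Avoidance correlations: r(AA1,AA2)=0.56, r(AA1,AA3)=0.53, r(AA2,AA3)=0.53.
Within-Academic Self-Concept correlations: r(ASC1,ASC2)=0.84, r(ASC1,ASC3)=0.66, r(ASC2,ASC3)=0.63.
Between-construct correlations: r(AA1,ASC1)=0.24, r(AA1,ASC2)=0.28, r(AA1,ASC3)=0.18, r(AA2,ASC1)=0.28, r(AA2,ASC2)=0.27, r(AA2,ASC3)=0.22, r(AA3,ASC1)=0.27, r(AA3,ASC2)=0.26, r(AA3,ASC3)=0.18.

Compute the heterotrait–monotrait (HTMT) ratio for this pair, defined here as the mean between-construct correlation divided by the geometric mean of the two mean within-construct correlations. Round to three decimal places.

0.391

Mean between = 2.18/9 = 0.2422.
Mean within-AA = 1.62/3 = 0.5400; mean within-ASC = 2.13/3 = 0.7100.
Geometric mean = √(0.5400 × 0.7100) = 0.6192.
HTMT = 0.2422 / 0.6192 = 0.391.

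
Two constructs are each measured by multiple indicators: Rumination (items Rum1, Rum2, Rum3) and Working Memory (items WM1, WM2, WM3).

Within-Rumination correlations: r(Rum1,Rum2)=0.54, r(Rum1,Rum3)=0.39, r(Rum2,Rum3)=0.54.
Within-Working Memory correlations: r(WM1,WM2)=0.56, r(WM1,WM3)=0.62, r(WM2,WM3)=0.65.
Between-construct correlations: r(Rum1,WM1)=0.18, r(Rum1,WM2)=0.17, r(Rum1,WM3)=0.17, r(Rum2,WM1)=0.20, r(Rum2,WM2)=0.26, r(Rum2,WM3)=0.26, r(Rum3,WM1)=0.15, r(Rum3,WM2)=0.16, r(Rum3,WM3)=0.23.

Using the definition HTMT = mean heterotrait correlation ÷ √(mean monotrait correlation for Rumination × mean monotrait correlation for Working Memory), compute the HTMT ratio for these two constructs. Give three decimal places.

0.362

Between-construct mean = 1.78/9 = 0.1978.
Mean within-Rum = 1.47/3 = 0.4900; mean within-WM = 1.83/3 = 0.6100.
Geometric mean = √(0.4900 × 0.6100) = 0.5467.
HTMT = 0.1978 / 0.5467 = 0.362.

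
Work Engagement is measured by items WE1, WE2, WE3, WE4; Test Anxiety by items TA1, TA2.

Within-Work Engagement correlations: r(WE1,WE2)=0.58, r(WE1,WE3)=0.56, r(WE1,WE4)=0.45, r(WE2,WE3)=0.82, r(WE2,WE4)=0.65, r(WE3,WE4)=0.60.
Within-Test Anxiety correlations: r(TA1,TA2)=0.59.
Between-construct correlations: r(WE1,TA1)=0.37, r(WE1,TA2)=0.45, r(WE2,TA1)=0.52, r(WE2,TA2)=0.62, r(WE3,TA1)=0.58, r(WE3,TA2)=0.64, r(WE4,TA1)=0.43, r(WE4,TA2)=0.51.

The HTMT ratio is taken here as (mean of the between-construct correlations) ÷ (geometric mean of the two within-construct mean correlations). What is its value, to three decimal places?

0.858

Mean heterotrait r = 4.12/8 = 0.5150.
Mean within-WE = 3.66/6 = 0.6100; mean within-TA = 0.59/1 = 0.5900.
Geometric mean = √(0.6100 × 0.5900) = 0.5999.
HTMT = 0.5150 / 0.5999 = 0.858.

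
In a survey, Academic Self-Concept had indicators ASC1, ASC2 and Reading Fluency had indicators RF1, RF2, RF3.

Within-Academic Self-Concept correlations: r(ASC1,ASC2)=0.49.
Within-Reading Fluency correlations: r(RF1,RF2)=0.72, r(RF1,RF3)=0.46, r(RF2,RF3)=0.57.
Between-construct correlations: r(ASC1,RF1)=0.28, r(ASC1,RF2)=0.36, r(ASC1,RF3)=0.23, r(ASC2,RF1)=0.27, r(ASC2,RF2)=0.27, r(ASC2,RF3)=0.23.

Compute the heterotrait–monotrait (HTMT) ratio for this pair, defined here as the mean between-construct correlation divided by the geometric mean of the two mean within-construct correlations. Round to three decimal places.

0.511

Mean between = 1.64/6 = 0.2733.
Mean within-ASC = 0.49/1 = 0.4900; mean within-RF = 1.75/3 = 0.5833.
Geometric mean = √(0.4900 × 0.5833) = 0.5346.
HTMT = 0.2733 / 0.5346 = 0.511.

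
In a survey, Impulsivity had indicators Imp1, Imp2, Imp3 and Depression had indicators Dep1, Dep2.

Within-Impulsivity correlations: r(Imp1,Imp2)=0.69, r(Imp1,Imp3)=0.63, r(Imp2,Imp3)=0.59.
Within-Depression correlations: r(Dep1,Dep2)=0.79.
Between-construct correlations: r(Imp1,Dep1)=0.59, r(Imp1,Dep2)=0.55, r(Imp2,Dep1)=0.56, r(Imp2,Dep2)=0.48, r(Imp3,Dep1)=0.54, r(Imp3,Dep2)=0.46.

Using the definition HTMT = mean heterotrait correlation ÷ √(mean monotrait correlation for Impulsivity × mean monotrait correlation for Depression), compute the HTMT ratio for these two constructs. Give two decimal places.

0.75

Mean heterotrait r = 3.18/6 = 0.5300.
Mean within-Imp = 1.91/3 = 0.6367; mean within-Dep = 0.79/1 = 0.7900.
Geometric mean = √(0.6367 × 0.7900) = 0.7092.
HTMT = 0.5300 / 0.7092 = 0.75.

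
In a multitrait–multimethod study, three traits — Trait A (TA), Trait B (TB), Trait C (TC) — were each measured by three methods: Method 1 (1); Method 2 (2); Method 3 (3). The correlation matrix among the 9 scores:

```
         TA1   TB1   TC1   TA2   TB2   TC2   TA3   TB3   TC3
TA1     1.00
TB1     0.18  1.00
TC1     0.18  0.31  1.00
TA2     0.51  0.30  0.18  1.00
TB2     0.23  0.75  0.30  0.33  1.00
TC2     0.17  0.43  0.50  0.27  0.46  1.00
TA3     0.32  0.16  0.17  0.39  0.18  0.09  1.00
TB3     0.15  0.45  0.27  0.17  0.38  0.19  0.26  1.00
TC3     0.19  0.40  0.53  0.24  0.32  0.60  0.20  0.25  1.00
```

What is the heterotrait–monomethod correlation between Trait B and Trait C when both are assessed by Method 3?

Different traits, same method: r(TB3, TC3) = 0.25.

0.25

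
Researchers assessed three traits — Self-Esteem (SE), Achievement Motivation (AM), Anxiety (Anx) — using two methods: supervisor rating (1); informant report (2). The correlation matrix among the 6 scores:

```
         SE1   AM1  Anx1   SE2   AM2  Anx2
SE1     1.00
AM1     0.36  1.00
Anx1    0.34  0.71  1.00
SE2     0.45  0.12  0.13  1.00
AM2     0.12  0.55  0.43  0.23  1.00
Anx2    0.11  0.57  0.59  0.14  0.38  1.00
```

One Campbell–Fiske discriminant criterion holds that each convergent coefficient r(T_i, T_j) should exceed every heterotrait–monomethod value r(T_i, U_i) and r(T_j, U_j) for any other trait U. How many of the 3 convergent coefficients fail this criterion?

Convergent coefficients and their comparison sets:
SE (methods 1·2): 0.45 vs {0.36, 0.23, 0.34, 0.14} → pass.
AM (methods 1·2): 0.55 vs {0.36, 0.23, 0.71, 0.38} → fail.
Anx (methods 1·2): 0.59 vs {0.34, 0.14, 0.71, 0.38} → fail.
2 of 3 fail.

2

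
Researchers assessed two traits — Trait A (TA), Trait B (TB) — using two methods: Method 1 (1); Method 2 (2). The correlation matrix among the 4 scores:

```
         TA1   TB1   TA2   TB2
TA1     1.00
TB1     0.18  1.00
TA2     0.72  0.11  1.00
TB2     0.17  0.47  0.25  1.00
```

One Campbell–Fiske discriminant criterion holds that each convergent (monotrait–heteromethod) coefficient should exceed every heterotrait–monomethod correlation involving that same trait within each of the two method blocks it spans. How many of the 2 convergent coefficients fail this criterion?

Convergent coefficients and their comparison sets:
TA (methods 1·2): 0.72 vs {0.18, 0.25} → pass.
TB (methods 1·2): 0.47 vs {0.18, 0.25} → pass.
0 of 2 fail.

0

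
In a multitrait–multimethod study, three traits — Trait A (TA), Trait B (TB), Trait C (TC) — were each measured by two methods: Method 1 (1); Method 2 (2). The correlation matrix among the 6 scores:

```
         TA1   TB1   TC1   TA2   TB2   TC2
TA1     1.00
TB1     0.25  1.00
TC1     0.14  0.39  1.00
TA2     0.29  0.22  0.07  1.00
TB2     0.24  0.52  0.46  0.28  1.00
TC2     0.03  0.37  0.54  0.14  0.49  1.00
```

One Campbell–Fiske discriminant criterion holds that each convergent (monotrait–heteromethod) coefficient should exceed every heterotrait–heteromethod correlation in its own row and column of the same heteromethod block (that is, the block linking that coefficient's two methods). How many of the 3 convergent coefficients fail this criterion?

0

Convergent coefficients and their comparison sets:
TA (methods 1·2): 0.29 vs {0.24, 0.22, 0.03, 0.07} → pass.
TB (methods 1·2): 0.52 vs {0.22, 0.24, 0.37, 0.46} → pass.
TC (methods 1·2): 0.54 vs {0.07, 0.03, 0.46, 0.37} → pass.
0 of 3 fail.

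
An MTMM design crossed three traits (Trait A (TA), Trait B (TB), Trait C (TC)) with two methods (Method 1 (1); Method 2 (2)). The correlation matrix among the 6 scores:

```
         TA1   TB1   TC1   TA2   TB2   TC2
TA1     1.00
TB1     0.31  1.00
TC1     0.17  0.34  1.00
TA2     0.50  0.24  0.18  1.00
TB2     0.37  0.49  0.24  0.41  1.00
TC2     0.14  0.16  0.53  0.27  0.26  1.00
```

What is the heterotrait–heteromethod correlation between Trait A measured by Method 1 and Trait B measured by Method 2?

Different traits and methods: r(TA1, TB2) = 0.37.

0.37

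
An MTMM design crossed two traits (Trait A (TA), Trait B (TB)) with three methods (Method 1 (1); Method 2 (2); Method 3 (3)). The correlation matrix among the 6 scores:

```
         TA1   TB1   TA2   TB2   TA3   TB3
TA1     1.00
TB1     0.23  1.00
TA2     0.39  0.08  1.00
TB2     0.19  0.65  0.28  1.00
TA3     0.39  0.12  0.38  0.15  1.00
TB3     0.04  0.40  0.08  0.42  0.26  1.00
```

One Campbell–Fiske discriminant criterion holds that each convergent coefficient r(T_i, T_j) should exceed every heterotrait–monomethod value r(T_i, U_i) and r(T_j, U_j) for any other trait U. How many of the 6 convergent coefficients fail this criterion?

0

Each convergent coefficient versus the relevant comparison correlations:
TA (methods 1·2): 0.39 vs {0.23, 0.28} → pass.
TA (methods 1·3): 0.39 vs {0.23, 0.26} → pass.
TA (methods 2·3): 0.38 vs {0.28, 0.26} → pass.
TB (methods 1·2): 0.65 vs {0.23, 0.28} → pass.
TB (methods 1·3): 0.40 vs {0.23, 0.26} → pass.
TB (methods 2·3): 0.42 vs {0.28, 0.26} → pass.
0 of 6 fail.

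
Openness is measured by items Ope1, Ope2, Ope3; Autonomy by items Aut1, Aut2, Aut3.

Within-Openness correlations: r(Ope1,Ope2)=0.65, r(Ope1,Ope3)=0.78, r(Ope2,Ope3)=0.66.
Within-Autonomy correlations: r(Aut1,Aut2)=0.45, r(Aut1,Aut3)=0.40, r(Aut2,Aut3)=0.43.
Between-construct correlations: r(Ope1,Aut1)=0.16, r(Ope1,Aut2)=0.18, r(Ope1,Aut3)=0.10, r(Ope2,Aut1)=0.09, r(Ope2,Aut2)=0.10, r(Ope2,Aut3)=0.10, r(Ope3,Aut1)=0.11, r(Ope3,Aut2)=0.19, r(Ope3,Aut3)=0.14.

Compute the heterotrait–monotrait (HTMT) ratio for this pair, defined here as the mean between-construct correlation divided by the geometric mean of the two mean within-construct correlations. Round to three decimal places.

0.238

Mean heterotrait r = 1.17/9 = 0.1300.
Mean within-Ope = 2.09/3 = 0.6967; mean within-Aut = 1.28/3 = 0.4267.
Geometric mean = √(0.6967 × 0.4267) = 0.5452.
HTMT = 0.1300 / 0.5452 = 0.238.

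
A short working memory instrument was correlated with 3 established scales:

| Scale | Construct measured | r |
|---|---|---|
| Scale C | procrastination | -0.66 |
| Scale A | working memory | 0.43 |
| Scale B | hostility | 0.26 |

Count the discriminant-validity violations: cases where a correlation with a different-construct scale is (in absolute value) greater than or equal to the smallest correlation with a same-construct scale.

Convergent (same construct = working memory): Scale A.
Smallest convergent = 0.43. Discriminant |r|: 0.66, 0.26; count ≥ 0.43 → 1.

1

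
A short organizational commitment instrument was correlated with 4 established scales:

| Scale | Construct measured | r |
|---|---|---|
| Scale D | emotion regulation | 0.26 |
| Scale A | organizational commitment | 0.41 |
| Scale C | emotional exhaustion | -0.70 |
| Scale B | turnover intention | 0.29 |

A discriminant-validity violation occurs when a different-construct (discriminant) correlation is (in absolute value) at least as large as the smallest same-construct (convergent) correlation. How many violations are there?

Convergent (same construct = organizational commitment): Scale A.
Smallest convergent = 0.41. Discriminant |r|: 0.26, 0.70, 0.29; count ≥ 0.41 → 1.

1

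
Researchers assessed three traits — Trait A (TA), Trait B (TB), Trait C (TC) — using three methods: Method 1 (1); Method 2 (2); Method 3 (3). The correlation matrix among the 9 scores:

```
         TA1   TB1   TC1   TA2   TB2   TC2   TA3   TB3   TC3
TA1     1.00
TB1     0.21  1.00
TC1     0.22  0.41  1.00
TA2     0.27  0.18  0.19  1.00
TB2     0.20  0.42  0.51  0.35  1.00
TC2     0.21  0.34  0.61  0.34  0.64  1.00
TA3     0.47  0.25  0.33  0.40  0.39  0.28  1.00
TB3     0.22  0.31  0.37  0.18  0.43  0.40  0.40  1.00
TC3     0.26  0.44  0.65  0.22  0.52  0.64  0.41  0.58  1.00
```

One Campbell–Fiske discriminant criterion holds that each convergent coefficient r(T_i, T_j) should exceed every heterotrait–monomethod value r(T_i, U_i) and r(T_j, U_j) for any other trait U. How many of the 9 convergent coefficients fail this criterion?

Convergent coefficients and their comparison sets:
TA (methods 1·2): 0.27 vs {0.21, 0.35, 0.22, 0.34} → fail.
TA (methods 1·3): 0.47 vs {0.21, 0.40, 0.22, 0.41} → pass.
TA (methods 2·3): 0.40 vs {0.35, 0.40, 0.34, 0.41} → fail.
TB (methods 1·2): 0.42 vs {0.21, 0.35, 0.41, 0.64} → fail.
TB (methods 1·3): 0.31 vs {0.21, 0.40, 0.41, 0.58} → fail.
TB (methods 2·3): 0.43 vs {0.35, 0.40, 0.64, 0.58} → fail.
TC (methods 1·2): 0.61 vs {0.22, 0.34, 0.41, 0.64} → fail.
TC (methods 1·3): 0.65 vs {0.22, 0.41, 0.41, 0.58} → pass.
TC (methods 2·3): 0.64 vs {0.34, 0.41, 0.64, 0.58} → fail.
7 of 9 fail.

7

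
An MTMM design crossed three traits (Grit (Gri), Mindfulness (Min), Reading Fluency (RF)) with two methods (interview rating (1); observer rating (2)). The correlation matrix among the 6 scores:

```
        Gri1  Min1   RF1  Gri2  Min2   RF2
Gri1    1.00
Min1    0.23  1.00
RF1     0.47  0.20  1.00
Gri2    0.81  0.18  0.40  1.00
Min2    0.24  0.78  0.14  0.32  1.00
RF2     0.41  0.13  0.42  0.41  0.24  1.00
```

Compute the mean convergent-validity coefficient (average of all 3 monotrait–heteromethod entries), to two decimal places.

Convergent values: 0.81, 0.78, 0.42; mean = 2.01/3 = 0.67.

0.67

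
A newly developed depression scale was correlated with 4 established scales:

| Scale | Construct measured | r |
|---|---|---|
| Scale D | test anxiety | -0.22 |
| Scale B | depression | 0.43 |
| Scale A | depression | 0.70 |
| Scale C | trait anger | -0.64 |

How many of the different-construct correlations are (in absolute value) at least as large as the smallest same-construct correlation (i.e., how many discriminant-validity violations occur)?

1

Convergent (same construct = depression): Scale B, Scale A.
Smallest convergent = 0.43. Discriminant |r|: 0.22, 0.64; count ≥ 0.43 → 1.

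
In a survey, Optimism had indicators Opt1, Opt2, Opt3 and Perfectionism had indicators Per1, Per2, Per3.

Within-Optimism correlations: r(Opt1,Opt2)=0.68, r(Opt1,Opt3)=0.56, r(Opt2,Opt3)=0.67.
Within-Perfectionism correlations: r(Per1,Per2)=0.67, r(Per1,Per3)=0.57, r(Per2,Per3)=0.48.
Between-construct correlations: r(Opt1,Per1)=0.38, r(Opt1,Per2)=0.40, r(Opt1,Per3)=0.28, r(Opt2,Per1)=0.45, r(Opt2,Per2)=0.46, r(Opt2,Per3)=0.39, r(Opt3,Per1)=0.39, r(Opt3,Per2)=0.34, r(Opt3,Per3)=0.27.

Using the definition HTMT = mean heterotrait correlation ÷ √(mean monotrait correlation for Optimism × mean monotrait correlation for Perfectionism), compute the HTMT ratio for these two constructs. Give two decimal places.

0.62

Mean between = 3.36/9 = 0.3733.
Mean within-Opt = 1.91/3 = 0.6367; mean within-Per = 1.72/3 = 0.5733.
Geometric mean = √(0.6367 × 0.5733) = 0.6042.
HTMT = 0.3733 / 0.6042 = 0.62.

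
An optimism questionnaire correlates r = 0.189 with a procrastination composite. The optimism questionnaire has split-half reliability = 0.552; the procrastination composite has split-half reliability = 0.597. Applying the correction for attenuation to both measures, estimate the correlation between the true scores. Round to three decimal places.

0.329

r_true = r_obs / √(r_xx · r_yy) = 0.189 / √(0.552 × 0.597) = 0.189 / √0.329544 = 0.189 / 0.5741 ≈ 0.329.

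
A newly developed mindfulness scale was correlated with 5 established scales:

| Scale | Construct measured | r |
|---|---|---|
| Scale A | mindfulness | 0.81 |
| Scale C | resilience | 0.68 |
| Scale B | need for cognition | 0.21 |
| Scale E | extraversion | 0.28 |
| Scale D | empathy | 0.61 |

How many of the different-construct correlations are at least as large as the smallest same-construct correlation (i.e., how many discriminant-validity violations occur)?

0

Convergent (same construct = mindfulness): Scale A.
Smallest convergent = 0.81. Discriminant values: 0.68, 0.21, 0.28, 0.61; count ≥ 0.81 → 0.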